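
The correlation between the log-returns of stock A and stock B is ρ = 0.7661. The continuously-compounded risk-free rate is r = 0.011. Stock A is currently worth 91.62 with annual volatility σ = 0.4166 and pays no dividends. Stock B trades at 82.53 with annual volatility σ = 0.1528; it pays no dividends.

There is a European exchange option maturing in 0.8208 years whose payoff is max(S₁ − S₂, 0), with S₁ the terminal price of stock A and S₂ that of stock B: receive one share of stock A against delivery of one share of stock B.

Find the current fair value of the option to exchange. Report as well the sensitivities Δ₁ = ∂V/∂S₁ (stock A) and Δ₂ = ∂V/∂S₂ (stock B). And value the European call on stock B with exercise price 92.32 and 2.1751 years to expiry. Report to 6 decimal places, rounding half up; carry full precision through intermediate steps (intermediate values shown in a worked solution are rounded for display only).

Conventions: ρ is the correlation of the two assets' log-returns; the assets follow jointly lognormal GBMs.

exchange price = 15.081488
Δ1 = 0.694505
Δ2 = -0.588259
price(stock B call K=92.32) = 4.524027

σ_eff = √(σ₁² + σ₂² − 2ρσ₁σ₂) = √(0.4166² + 0.1528² − 2·0.7661·0.4166·0.1528) = 0.315228
d₁ = (ln(S₁/S₂) + (q₂ − q₁ + σ_eff²/2)T) / (σ_eff√T) = (ln(91.62/82.53) + (0.0 − 0.0 + 0.049684)·0.8208) / 0.285591 = 0.508661
d₂ = d₁ − σ_eff√T = 0.508661 − 0.285591 = 0.223070
N(d₁) = 0.694505,  N(d₂) = 0.588259
V = S₁·e^{−q₁T}·N(d₁) − S₂·e^{−q₂T}·N(d₂) = 63.630544 − 48.549056 = 15.081488
Δ₁ = e^{−q₁T}·N(d₁) = 0.694505;  Δ₂ = −e^{−q₂T}·N(d₂) = -0.588259
[vanilla: stock B call K=92.32]
σ√T = 0.1528·√2.1751 = 0.225353
d₁ = (ln(S/K) + (r+σ²/2)T) / (σ√T) = (ln(82.53/92.32) + (0.011+0.1528²/2)·2.1751) / 0.225353 = (-0.112099 + 0.049318) / 0.225353 = -0.278589
d₂ = d₁ − σ√T = -0.278589 − 0.225353 = -0.503942
e^{−rT} = 0.976358
N(d₁) = 0.390280,  N(d₂) = 0.307151
price = S·N(d₁) − K·e^{−rT}·N(d₂) = 32.209807 − 27.685780 = 4.524027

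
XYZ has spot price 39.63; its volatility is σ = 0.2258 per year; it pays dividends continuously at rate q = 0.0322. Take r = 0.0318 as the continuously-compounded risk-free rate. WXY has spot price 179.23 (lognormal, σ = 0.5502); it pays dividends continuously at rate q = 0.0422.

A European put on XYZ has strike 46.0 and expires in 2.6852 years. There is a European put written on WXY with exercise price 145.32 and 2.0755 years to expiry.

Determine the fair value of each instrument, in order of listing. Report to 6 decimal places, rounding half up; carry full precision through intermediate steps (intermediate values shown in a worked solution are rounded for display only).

price(XYZ put K=46.0) = 9.172703
price(WXY put K=145.32) = 33.402269

[XYZ put K=46.0]
σ√T = 0.2258·√2.6852 = 0.370009
d₁ = (ln(S/K) + (r−q+σ²/2)T) / (σ√T) = (ln(39.63/46.0) + (0.0318−0.0322+0.2258²/2)·2.6852) / 0.370009 = (-0.149055 + 0.067379) / 0.370009 = -0.220740
d₂ = d₁ − σ√T = -0.220740 − 0.370009 = -0.590749
e^{−rT} = 0.918155
e^{−qT} = 0.917169
N(−d₁) = 0.587353,  N(−d₂) = 0.722656
price = K·e^{−rT}·N(−d₂) − S·e^{−qT}·N(−d₁) = 30.521446 − 21.348743 = 9.172703
[WXY put K=145.32]
σ√T = 0.5502·√2.0755 = 0.792651
d₁ = (ln(S/K) + (r−q+σ²/2)T) / (σ√T) = (ln(179.23/145.32) + (0.0318−0.0422+0.5502²/2)·2.0755) / 0.792651 = (0.209732 + 0.292563) / 0.792651 = 0.633689
d₂ = d₁ − σ√T = 0.633689 − 0.792651 = -0.158962
e^{−rT} = 0.936130
e^{−qT} = 0.916140
N(−d₁) = 0.263142,  N(−d₂) = 0.563151
price = K·e^{−rT}·N(−d₂) − S·e^{−qT}·N(−d₁) = 76.610105 − 43.207836 = 33.402269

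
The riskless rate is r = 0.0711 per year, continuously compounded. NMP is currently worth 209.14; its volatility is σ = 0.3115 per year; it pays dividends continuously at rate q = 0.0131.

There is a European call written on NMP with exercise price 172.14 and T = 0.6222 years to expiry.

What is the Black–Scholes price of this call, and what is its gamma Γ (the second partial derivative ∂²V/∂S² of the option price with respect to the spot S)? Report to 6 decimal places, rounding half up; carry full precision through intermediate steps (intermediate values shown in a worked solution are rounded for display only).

σ√T = 0.3115·√0.6222 = 0.245710
d₁ = (ln(S/K) + (r−q+σ²/2)T) / (σ√T) = (ln(209.14/172.14) + (0.0711−0.0131+0.3115²/2)·0.6222) / 0.245710 = (0.194696 + 0.066274) / 0.245710 = 1.062106
d₂ = d₁ − σ√T = 1.062106 − 0.245710 = 0.816396
e^{−rT} = 0.956726
e^{−qT} = 0.991882
N(d₁) = 0.855906,  N(d₂) = 0.792863
Call price V = S·e^{−qT}·N(d₁) − K·e^{−rT}·N(d₂) = 177.551109 − 130.577234 = 46.973876
φ(d₁) = (1/√(2π))·e^{−d₁²/2} = 0.226962
Γ = e^{−qT}·φ(d₁) / (S·σ·√T) = 0.004381

price = 46.973876
Γ = 0.004381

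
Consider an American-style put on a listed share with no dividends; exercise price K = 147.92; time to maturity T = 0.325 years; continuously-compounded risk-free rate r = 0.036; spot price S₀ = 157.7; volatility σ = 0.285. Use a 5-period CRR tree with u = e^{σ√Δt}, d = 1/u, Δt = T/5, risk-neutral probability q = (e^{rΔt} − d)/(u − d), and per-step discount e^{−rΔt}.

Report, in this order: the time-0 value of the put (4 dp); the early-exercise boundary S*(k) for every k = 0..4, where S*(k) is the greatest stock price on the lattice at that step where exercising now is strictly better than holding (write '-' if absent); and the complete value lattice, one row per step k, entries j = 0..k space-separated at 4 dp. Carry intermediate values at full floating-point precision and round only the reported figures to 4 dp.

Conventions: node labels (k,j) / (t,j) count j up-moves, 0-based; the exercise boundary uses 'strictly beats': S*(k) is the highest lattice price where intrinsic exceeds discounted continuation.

Δt=0.06500  u=1.07537  d=0.92992  q=0.49795  discount=0.99766
step 5 (expiry): payoffs max(K−S,0) = 38.2595 21.1073 1.2722 0.0000 0.0000 0.0000
step 4: (k=4,j=0): S=117.9252, K−S=29.9948, hold=29.6491 ⇒ V=29.9948 exercise | (k=4,j=1): S=136.3701, K−S=11.5499, hold=11.2042 ⇒ V=11.5499 exercise | (k=4,j=2): S=157.7000, K−S=0.0000, hold=0.6372 ⇒ V=0.6372 continue | (k=4,j=3): S=182.3662, K−S=0.0000, hold=0.0000 ⇒ V=0.0000 continue | (k=4,j=4): S=210.8904, K−S=0.0000, hold=0.0000 ⇒ V=0.0000 continue  boundary S*=136.3701
step 3: (k=3,j=0): S=126.8127, K−S=21.1073, hold=20.7615 ⇒ V=21.1073 exercise | (k=3,j=1): S=146.6478, K−S=1.2722, hold=6.1017 ⇒ V=6.1017 continue | (k=3,j=2): S=169.5852, K−S=0.0000, hold=0.3192 ⇒ V=0.3192 continue | (k=3,j=3): S=196.1104, K−S=0.0000, hold=0.0000 ⇒ V=0.0000 continue  boundary S*=126.8127
step 2: (k=2,j=0): S=136.3701, K−S=11.5499, hold=13.6034 ⇒ V=13.6034 continue | (k=2,j=1): S=157.7000, K−S=0.0000, hold=3.2147 ⇒ V=3.2147 continue | (k=2,j=2): S=182.3662, K−S=0.0000, hold=0.1599 ⇒ V=0.1599 continue  boundary S*=-
step 1: (k=1,j=0): S=146.6478, K−S=1.2722, hold=8.4107 ⇒ V=8.4107 continue | (k=1,j=1): S=169.5852, K−S=0.0000, hold=1.6896 ⇒ V=1.6896 continue  boundary S*=-
step 0: (k=0,j=0): S=157.7000, K−S=0.0000, hold=5.0521 ⇒ V=5.0521 continue  boundary S*=-

price = 5.0521
boundary = - - - 126.8127 136.3701
tree:
5.0521
8.4107 1.6896
13.6034 3.2147 0.1599
21.1073 6.1017 0.3192 0.0000
29.9948 11.5499 0.6372 0.0000 0.0000
38.2595 21.1073 1.2722 0.0000 0.0000 0.0000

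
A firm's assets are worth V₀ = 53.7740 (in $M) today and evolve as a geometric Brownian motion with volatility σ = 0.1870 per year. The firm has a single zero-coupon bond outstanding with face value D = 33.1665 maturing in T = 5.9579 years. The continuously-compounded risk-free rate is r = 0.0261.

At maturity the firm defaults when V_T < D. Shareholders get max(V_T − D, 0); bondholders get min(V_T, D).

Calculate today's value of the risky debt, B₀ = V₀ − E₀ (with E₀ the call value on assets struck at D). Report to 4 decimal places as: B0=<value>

Apply the equity-as-call identities (strike 33.1665, horizon 5.9579 years):
d₁ = [ln(V₀/D) + (r + σ²/2)T] / (σ√T)
   = [ln(53.7740/33.1665) + (0.0261 + 0.5·0.1870²)·5.9579] / (0.1870·√5.9579)
   = [0.483250 + 0.259672] / 0.456445 = 1.627627
d₂ = d₁ − σ√T = 1.627627 − 0.456445 = 1.171182
N(d₁) = 0.948198,  N(d₂) = 0.879237,  e^(−rT) = 0.855986
E₀ = V₀·N(d₁) − D·e^(−rT)·N(d₂)
   = 53.7740·0.948198 − 33.1665·0.855986·0.879237 = 26.026800
B₀ = V₀ − E₀ = 53.7740 − 26.026800 = 27.747200

B0=27.7472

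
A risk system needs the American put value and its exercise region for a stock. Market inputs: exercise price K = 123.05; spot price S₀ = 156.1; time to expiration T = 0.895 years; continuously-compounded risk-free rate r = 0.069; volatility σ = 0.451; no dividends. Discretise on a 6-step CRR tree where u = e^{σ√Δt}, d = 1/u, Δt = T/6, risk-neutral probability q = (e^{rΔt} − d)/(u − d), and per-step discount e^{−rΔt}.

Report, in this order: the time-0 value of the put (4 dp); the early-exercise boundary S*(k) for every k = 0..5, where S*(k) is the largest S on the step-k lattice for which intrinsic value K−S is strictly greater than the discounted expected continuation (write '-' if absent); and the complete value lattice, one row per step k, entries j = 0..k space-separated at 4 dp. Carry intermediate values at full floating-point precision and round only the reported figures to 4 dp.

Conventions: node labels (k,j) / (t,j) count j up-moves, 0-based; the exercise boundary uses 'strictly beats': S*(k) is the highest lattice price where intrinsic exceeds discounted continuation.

price = 8.9504
boundary = - - - - 77.7699 92.5677
tree:
8.9504
14.0994 3.6976
21.6143 6.4551 0.8613
32.0055 11.0894 1.6933 0.0000
45.2801 18.6534 3.3292 0.0000 0.0000
57.7123 30.4823 6.5455 0.0000 0.0000 0.0000
68.1572 45.2801 12.8689 0.0000 0.0000 0.0000 0.0000

Δt=0.14917  u=1.19028  d=0.84014  q=0.48611  discount=0.98976
step 6 (expiry): payoffs max(K−S,0) = 68.1572 45.2801 12.8689 0.0000 0.0000 0.0000 0.0000
step 5: (k=5,j=0): S=65.3377, K−S=57.7123, hold=56.4524 ⇒ V=57.7123 exercise | (k=5,j=1): S=92.5677, K−S=30.4823, hold=29.2223 ⇒ V=30.4823 exercise | (k=5,j=2): S=131.1460, K−S=0.0000, hold=6.5455 ⇒ V=6.5455 continue | (k=5,j=3): S=185.8022, K−S=0.0000, hold=0.0000 ⇒ V=0.0000 continue | (k=5,j=4): S=263.2368, K−S=0.0000, hold=0.0000 ⇒ V=0.0000 continue | (k=5,j=5): S=372.9429, K−S=0.0000, hold=0.0000 ⇒ V=0.0000 continue  boundary S*=92.5677
step 4: (k=4,j=0): S=77.7699, K−S=45.2801, hold=44.0201 ⇒ V=45.2801 exercise | (k=4,j=1): S=110.1811, K−S=12.8689, hold=18.6534 ⇒ V=18.6534 continue | (k=4,j=2): S=156.1000, K−S=0.0000, hold=3.3292 ⇒ V=3.3292 continue | (k=4,j=3): S=221.1560, K−S=0.0000, hold=0.0000 ⇒ V=0.0000 continue | (k=4,j=4): S=313.3245, K−S=0.0000, hold=0.0000 ⇒ V=0.0000 continue  boundary S*=77.7699
step 3: (k=3,j=0): S=92.5677, K−S=30.4823, hold=32.0055 ⇒ V=32.0055 continue | (k=3,j=1): S=131.1460, K−S=0.0000, hold=11.0894 ⇒ V=11.0894 continue | (k=3,j=2): S=185.8022, K−S=0.0000, hold=1.6933 ⇒ V=1.6933 continue | (k=3,j=3): S=263.2368, K−S=0.0000, hold=0.0000 ⇒ V=0.0000 continue  boundary S*=-
step 2: (k=2,j=0): S=110.1811, K−S=12.8689, hold=21.6143 ⇒ V=21.6143 continue | (k=2,j=1): S=156.1000, K−S=0.0000, hold=6.4551 ⇒ V=6.4551 continue | (k=2,j=2): S=221.1560, K−S=0.0000, hold=0.8613 ⇒ V=0.8613 continue  boundary S*=-
step 1: (k=1,j=0): S=131.1460, K−S=0.0000, hold=14.0994 ⇒ V=14.0994 continue | (k=1,j=1): S=185.8022, K−S=0.0000, hold=3.6976 ⇒ V=3.6976 continue  boundary S*=-
step 0: (k=0,j=0): S=156.1000, K−S=0.0000, hold=8.9504 ⇒ V=8.9504 continue  boundary S*=-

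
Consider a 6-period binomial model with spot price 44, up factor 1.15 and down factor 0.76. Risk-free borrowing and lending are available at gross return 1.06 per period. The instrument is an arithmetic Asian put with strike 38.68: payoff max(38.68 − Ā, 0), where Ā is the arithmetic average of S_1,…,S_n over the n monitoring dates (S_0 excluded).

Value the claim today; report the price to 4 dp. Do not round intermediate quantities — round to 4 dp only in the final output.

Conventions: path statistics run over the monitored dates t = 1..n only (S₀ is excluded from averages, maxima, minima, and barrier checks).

price = 0.6271

With p* = (R−d)/(u−d) = 0.7692, sum probability × payoff across the paths and divide by R^6.
Enumerate all 2^6 = 64 price paths (U = up ×1.15, D = down ×0.76); each path with k up-moves has probability p*^k·(1−p*)^(6−k).
DDDDDD: Ā=18.7473, payoff=19.9327, prob=0.000151
UDDDDD: Ā=28.3676, payoff=10.3124, prob=0.000503
DUDDDD: Ā=25.5076, payoff=13.1724, prob=0.000503
UUDDDD: Ā=38.5971, payoff=0.0829, prob=0.001678
DDUDDD: Ā=23.3340, payoff=15.3460, prob=0.000503
UDUDDD: Ā=35.3081, payoff=3.3719, prob=0.001678
DUUDDD: Ā=32.4481, payoff=6.2319, prob=0.001678
UUUDDD: Ā=49.0991, payoff=0.0000, prob=0.005594
DDDUDD: Ā=21.6821, payoff=16.9979, prob=0.000503
UDDUDD: Ā=32.8084, payoff=5.8716, prob=0.001678
DUDUDD: Ā=29.9484, payoff=8.7316, prob=0.001678
UUDUDD: Ā=45.3167, payoff=0.0000, prob=0.005594
DDUUDD: Ā=27.7748, payoff=10.9052, prob=0.001678
UDUUDD: Ā=42.0277, payoff=0.0000, prob=0.005594
DUUUDD: Ā=39.1677, payoff=0.0000, prob=0.005594
UUUUDD: Ā=59.2669, payoff=0.0000, prob=0.018646
DDDDUD: Ā=20.4266, payoff=18.2534, prob=0.000503
UDDDUD: Ā=30.9087, payoff=7.7713, prob=0.001678
DUDDUD: Ā=28.0487, payoff=10.6313, prob=0.001678
UUDDUD: Ā=42.4421, payoff=0.0000, prob=0.005594
DDUDUD: Ā=25.8751, payoff=12.8049, prob=0.001678
UDUDUD: Ā=39.1531, payoff=0.0000, prob=0.005594
DUUDUD: Ā=36.2931, payoff=2.3869, prob=0.005594
UUUDUD: Ā=54.9172, payoff=0.0000, prob=0.018646
DDDUUD: Ā=24.2232, payoff=14.4568, prob=0.001678
UDDUUD: Ā=36.6535, payoff=2.0265, prob=0.005594
DUDUUD: Ā=33.7935, payoff=4.8865, prob=0.005594
UUDUUD: Ā=51.1349, payoff=0.0000, prob=0.018646
DDUUUD: Ā=31.6199, payoff=7.0601, prob=0.005594
UDUUUD: Ā=47.8459, payoff=0.0000, prob=0.018646
DUUUUD: Ā=44.9859, payoff=0.0000, prob=0.018646
UUUUUD: Ā=68.0707, payoff=0.0000, prob=0.062153
DDDDDU: Ā=19.4725, payoff=19.2075, prob=0.000503
UDDDDU: Ā=29.4649, payoff=9.2151, prob=0.001678
DUDDDU: Ā=26.6049, payoff=12.0751, prob=0.001678
UUDDDU: Ā=40.2574, payoff=0.0000, prob=0.005594
DDUDDU: Ā=24.4313, payoff=14.2487, prob=0.001678
UDUDDU: Ā=36.9684, payoff=1.7116, prob=0.005594
DUUDDU: Ā=34.1084, payoff=4.5716, prob=0.005594
UUUDDU: Ā=51.6114, payoff=0.0000, prob=0.018646
DDDUDU: Ā=22.7794, payoff=15.9006, prob=0.001678
UDDUDU: Ā=34.4688, payoff=4.2112, prob=0.005594
DUDUDU: Ā=31.6088, payoff=7.0712, prob=0.005594
UUDUDU: Ā=47.8291, payoff=0.0000, prob=0.018646
DDUUDU: Ā=29.4352, payoff=9.2448, prob=0.005594
UDUUDU: Ā=44.5401, payoff=0.0000, prob=0.018646
DUUUDU: Ā=41.6801, payoff=0.0000, prob=0.018646
UUUUDU: Ā=63.0686, payoff=0.0000, prob=0.062153
DDDDUU: Ā=21.5239, payoff=17.1561, prob=0.001678
UDDDUU: Ā=32.5691, payoff=6.1109, prob=0.005594
DUDDUU: Ā=29.7091, payoff=8.9709, prob=0.005594
UUDDUU: Ā=44.9545, payoff=0.0000, prob=0.018646
DDUDUU: Ā=27.5355, payoff=11.1445, prob=0.005594
UDUDUU: Ā=41.6655, payoff=0.0000, prob=0.018646
DUUDUU: Ā=38.8055, payoff=0.0000, prob=0.018646
UUUDUU: Ā=58.7189, payoff=0.0000, prob=0.062153
DDDUUU: Ā=25.8835, payoff=12.7965, prob=0.005594
UDDUUU: Ā=39.1659, payoff=0.0000, prob=0.018646
DUDUUU: Ā=36.3059, payoff=2.3741, prob=0.018646
UUDUUU: Ā=54.9365, payoff=0.0000, prob=0.062153
DDUUUU: Ā=34.1323, payoff=4.5477, prob=0.018646
UDUUUU: Ā=51.6475, payoff=0.0000, prob=0.062153
DUUUUU: Ā=48.7875, payoff=0.0000, prob=0.062153
UUUUUU: Ā=73.8232, payoff=0.0000, prob=0.207176
Price = Σ prob·payoff / R^6 = 0.889614 / 1.418519 = 0.6271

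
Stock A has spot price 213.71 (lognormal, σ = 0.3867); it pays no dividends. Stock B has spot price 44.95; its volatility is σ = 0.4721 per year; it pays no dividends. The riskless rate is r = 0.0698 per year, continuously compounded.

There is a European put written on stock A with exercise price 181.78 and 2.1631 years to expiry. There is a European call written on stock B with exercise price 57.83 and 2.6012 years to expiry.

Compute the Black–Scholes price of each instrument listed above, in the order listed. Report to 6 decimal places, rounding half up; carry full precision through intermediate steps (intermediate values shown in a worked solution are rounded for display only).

price(stock A put K=181.78) = 18.604389
price(stock B call K=57.83) = 12.234446

[stock A put K=181.78]
σ√T = 0.3867·√2.1631 = 0.568738
d₁ = (ln(S/K) + (r+σ²/2)T) / (σ√T) = (ln(213.71/181.78) + (0.0698+0.3867²/2)·2.1631) / 0.568738 = (0.161823 + 0.312716) / 0.568738 = 0.834371
d₂ = d₁ − σ√T = 0.834371 − 0.568738 = 0.265633
e^{−rT} = 0.859861
N(−d₁) = 0.202036,  N(−d₂) = 0.395261
price = K·e^{−rT}·N(−d₂) − S·N(−d₁) = 61.781492 − 43.177103 = 18.604389
[stock B call K=57.83]
σ√T = 0.4721·√2.6012 = 0.761414
d₁ = (ln(S/K) + (r+σ²/2)T) / (σ√T) = (ln(44.95/57.83) + (0.0698+0.4721²/2)·2.6012) / 0.761414 = (-0.251957 + 0.471439) / 0.761414 = 0.288256
d₂ = d₁ − σ√T = 0.288256 − 0.761414 = -0.473158
e^{−rT} = 0.833965
N(d₁) = 0.613425,  N(d₂) = 0.318050
price = S·N(d₁) − K·e^{−rT}·N(d₂) = 27.573444 − 15.338997 = 12.234446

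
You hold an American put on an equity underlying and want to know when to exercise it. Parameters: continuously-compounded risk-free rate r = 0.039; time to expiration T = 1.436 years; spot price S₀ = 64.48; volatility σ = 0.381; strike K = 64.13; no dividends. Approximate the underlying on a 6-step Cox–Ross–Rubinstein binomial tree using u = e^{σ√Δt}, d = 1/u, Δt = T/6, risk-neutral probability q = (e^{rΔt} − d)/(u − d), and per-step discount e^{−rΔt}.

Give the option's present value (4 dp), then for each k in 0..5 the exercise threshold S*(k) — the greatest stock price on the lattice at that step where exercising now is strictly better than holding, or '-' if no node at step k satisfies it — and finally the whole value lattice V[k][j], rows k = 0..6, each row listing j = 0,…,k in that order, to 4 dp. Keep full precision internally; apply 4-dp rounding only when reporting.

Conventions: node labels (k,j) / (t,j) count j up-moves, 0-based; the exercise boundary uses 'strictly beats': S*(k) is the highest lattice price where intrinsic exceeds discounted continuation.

Δt=0.23933  u=1.20489  d=0.82995  q=0.47855  discount=0.99071
step 6 (expiry): payoffs max(K−S,0) = 43.0567 33.5365 19.7152 0.0000 0.0000 0.0000 0.0000
step 5: (k=5,j=0): S=25.3910, K−S=38.7390, hold=38.1431 ⇒ V=38.7390 exercise | (k=5,j=1): S=36.8620, K−S=27.2680, hold=26.6722 ⇒ V=27.2680 exercise | (k=5,j=2): S=53.5151, K−S=10.6149, hold=10.1851 ⇒ V=10.6149 exercise | (k=5,j=3): S=77.6916, K−S=0.0000, hold=0.0000 ⇒ V=0.0000 continue | (k=5,j=4): S=112.7903, K−S=0.0000, hold=0.0000 ⇒ V=0.0000 continue | (k=5,j=5): S=163.7455, K−S=0.0000, hold=0.0000 ⇒ V=0.0000 continue  boundary S*=53.5151
step 4: (k=4,j=0): S=30.5935, K−S=33.5365, hold=32.9407 ⇒ V=33.5365 exercise | (k=4,j=1): S=44.4148, K−S=19.7152, hold=19.1194 ⇒ V=19.7152 exercise | (k=4,j=2): S=64.4800, K−S=0.0000, hold=5.4838 ⇒ V=5.4838 continue | (k=4,j=3): S=93.6101, K−S=0.0000, hold=0.0000 ⇒ V=0.0000 continue | (k=4,j=4): S=135.9004, K−S=0.0000, hold=0.0000 ⇒ V=0.0000 continue  boundary S*=44.4148
step 3: (k=3,j=0): S=36.8620, K−S=27.2680, hold=26.6722 ⇒ V=27.2680 exercise | (k=3,j=1): S=53.5151, K−S=10.6149, hold=12.7849 ⇒ V=12.7849 continue | (k=3,j=2): S=77.6916, K−S=0.0000, hold=2.8330 ⇒ V=2.8330 continue | (k=3,j=3): S=112.7903, K−S=0.0000, hold=0.0000 ⇒ V=0.0000 continue  boundary S*=36.8620
step 2: (k=2,j=0): S=44.4148, K−S=19.7152, hold=20.1482 ⇒ V=20.1482 continue | (k=2,j=1): S=64.4800, K−S=0.0000, hold=7.9479 ⇒ V=7.9479 continue | (k=2,j=2): S=93.6101, K−S=0.0000, hold=1.4635 ⇒ V=1.4635 continue  boundary S*=-
step 1: (k=1,j=0): S=53.5151, K−S=10.6149, hold=14.1768 ⇒ V=14.1768 continue | (k=1,j=1): S=77.6916, K−S=0.0000, hold=4.7998 ⇒ V=4.7998 continue  boundary S*=-
step 0: (k=0,j=0): S=64.4800, K−S=0.0000, hold=9.5995 ⇒ V=9.5995 continue  boundary S*=-

price = 9.5995
boundary = - - - 36.8620 44.4148 53.5151
tree:
9.5995
14.1768 4.7998
20.1482 7.9479 1.4635
27.2680 12.7849 2.8330 0.0000
33.5365 19.7152 5.4838 0.0000 0.0000
38.7390 27.2680 10.6149 0.0000 0.0000 0.0000
43.0567 33.5365 19.7152 0.0000 0.0000 0.0000 0.0000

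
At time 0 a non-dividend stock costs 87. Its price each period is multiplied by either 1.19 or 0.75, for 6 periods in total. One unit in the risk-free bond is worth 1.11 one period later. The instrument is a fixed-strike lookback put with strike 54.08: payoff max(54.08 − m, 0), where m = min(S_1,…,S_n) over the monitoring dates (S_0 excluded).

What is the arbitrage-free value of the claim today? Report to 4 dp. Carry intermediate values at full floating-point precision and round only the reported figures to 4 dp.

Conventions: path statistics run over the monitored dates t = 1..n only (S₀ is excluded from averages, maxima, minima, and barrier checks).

price = 0.2830

Set p* = 0.8182 (from d < R < u); the path-dependent value is the discounted p*-expectation over all price paths.
Enumerate all 2^6 = 64 price paths (U = up ×1.19, D = down ×0.75); each path with k up-moves has probability p*^k·(1−p*)^(6−k).
DDDDDD: m=15.4841, payoff=38.5959, prob=0.000036
UDDDDD: m=24.5682, payoff=29.5118, prob=0.000163
DUDDDD: m=24.5682, payoff=29.5118, prob=0.000163
UUDDDD: m=38.9815, payoff=15.0985, prob=0.000732
DDUDDD: m=24.5682, payoff=29.5118, prob=0.000163
UDUDDD: m=38.9815, payoff=15.0985, prob=0.000732
DUUDDD: m=38.9815, payoff=15.0985, prob=0.000732
UUUDDD: m=61.8506, payoff=0.0000, prob=0.003292
DDDUDD: m=24.5682, payoff=29.5118, prob=0.000163
UDDUDD: m=38.9815, payoff=15.0985, prob=0.000732
DUDUDD: m=38.9815, payoff=15.0985, prob=0.000732
UUDUDD: m=61.8506, payoff=0.0000, prob=0.003292
DDUUDD: m=38.9815, payoff=15.0985, prob=0.000732
UDUUDD: m=61.8506, payoff=0.0000, prob=0.003292
DUUUDD: m=61.8506, payoff=0.0000, prob=0.003292
UUUUDD: m=98.1363, payoff=0.0000, prob=0.014814
DDDDUD: m=24.5682, payoff=29.5118, prob=0.000163
UDDDUD: m=38.9815, payoff=15.0985, prob=0.000732
DUDDUD: m=38.9815, payoff=15.0985, prob=0.000732
UUDDUD: m=61.8506, payoff=0.0000, prob=0.003292
DDUDUD: m=38.9815, payoff=15.0985, prob=0.000732
UDUDUD: m=61.8506, payoff=0.0000, prob=0.003292
DUUDUD: m=61.8506, payoff=0.0000, prob=0.003292
UUUDUD: m=98.1363, payoff=0.0000, prob=0.014814
DDDUUD: m=36.7031, payoff=17.3769, prob=0.000732
UDDUUD: m=58.2356, payoff=0.0000, prob=0.003292
DUDUUD: m=58.2356, payoff=0.0000, prob=0.003292
UUDUUD: m=92.4005, payoff=0.0000, prob=0.014814
DDUUUD: m=48.9375, payoff=5.1425, prob=0.003292
UDUUUD: m=77.6475, payoff=0.0000, prob=0.014814
DUUUUD: m=65.2500, payoff=0.0000, prob=0.014814
UUUUUD: m=103.5300, payoff=0.0000, prob=0.066663
DDDDDU: m=20.6455, payoff=33.4345, prob=0.000163
UDDDDU: m=32.7575, payoff=21.3225, prob=0.000732
DUDDDU: m=32.7575, payoff=21.3225, prob=0.000732
UUDDDU: m=51.9753, payoff=2.1047, prob=0.003292
DDUDDU: m=32.7575, payoff=21.3225, prob=0.000732
UDUDDU: m=51.9753, payoff=2.1047, prob=0.003292
DUUDDU: m=51.9753, payoff=2.1047, prob=0.003292
UUUDDU: m=82.4675, payoff=0.0000, prob=0.014814
DDDUDU: m=32.7575, payoff=21.3225, prob=0.000732
UDDUDU: m=51.9753, payoff=2.1047, prob=0.003292
DUDUDU: m=51.9753, payoff=2.1047, prob=0.003292
UUDUDU: m=82.4675, payoff=0.0000, prob=0.014814
DDUUDU: m=48.9375, payoff=5.1425, prob=0.003292
UDUUDU: m=77.6475, payoff=0.0000, prob=0.014814
DUUUDU: m=65.2500, payoff=0.0000, prob=0.014814
UUUUDU: m=103.5300, payoff=0.0000, prob=0.066663
DDDDUU: m=27.5273, payoff=26.5527, prob=0.000732
UDDDUU: m=43.6767, payoff=10.4033, prob=0.003292
DUDDUU: m=43.6767, payoff=10.4033, prob=0.003292
UUDDUU: m=69.3004, payoff=0.0000, prob=0.014814
DDUDUU: m=43.6767, payoff=10.4033, prob=0.003292
UDUDUU: m=69.3004, payoff=0.0000, prob=0.014814
DUUDUU: m=65.2500, payoff=0.0000, prob=0.014814
UUUDUU: m=103.5300, payoff=0.0000, prob=0.066663
DDDUUU: m=36.7031, payoff=17.3769, prob=0.003292
UDDUUU: m=58.2356, payoff=0.0000, prob=0.014814
DUDUUU: m=58.2356, payoff=0.0000, prob=0.014814
UUDUUU: m=92.4005, payoff=0.0000, prob=0.066663
DDUUUU: m=48.9375, payoff=5.1425, prob=0.014814
UDUUUU: m=77.6475, payoff=0.0000, prob=0.066663
DUUUUU: m=65.2500, payoff=0.0000, prob=0.066663
UUUUUU: m=103.5300, payoff=0.0000, prob=0.299985
Price = Σ prob·payoff / R^6 = 0.529390 / 1.870415 = 0.2830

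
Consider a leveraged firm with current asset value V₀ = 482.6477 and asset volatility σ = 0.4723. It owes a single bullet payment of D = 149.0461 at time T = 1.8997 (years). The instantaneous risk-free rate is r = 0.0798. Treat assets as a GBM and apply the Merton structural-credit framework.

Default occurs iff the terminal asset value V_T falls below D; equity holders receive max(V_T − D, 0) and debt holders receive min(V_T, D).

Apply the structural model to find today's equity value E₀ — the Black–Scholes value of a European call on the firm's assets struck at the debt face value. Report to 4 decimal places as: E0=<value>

E0=355.7570

Equity is a call on the firm's assets struck at D = 149.0461:
d₁ = [ln(V₀/D) + (r + σ²/2)T] / (σ√T)
   = [ln(482.6477/149.0461) + (0.0798 + 0.5·0.4723²)·1.8997] / (0.4723·√1.8997)
   = [1.175031 + 0.363477] / 0.650969 = 2.363411
d₂ = d₁ − σ√T = 2.363411 − 0.650969 = 1.712442
N(d₁) = 0.990946,  N(d₂) = 0.956592,  e^(−rT) = 0.859335
E₀ = V₀·N(d₁) − D·e^(−rT)·N(d₂)
   = 482.6477·0.990946 − 149.0461·0.859335·0.956592 = 355.757007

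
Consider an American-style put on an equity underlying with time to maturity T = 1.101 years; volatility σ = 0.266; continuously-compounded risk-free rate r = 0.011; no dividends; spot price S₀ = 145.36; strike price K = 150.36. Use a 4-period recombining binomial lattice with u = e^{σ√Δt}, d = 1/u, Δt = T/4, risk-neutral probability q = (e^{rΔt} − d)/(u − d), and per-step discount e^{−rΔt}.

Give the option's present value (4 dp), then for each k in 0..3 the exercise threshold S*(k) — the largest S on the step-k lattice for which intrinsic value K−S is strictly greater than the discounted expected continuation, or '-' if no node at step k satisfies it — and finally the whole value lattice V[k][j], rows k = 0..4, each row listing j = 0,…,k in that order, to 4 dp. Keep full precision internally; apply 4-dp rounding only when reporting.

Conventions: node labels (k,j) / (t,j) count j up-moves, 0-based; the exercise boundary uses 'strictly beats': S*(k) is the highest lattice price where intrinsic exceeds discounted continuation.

price = 18.1481
boundary = - - 109.9586 126.4262
tree:
18.1481
27.6284 7.8272
40.4014 13.7431 1.3646
54.7241 23.9338 2.6121 0.0000
67.1811 40.4014 5.0000 0.0000 0.0000

Δt=0.27525  u=1.14976  d=0.86975  q=0.47600  discount=0.99698
step 4 (expiry): payoffs max(K−S,0) = 67.1811 40.4014 5.0000 0.0000 0.0000
step 3: (k=3,j=0): S=95.6359, K−S=54.7241, hold=54.2695 ⇒ V=54.7241 exercise | (k=3,j=1): S=126.4262, K−S=23.9338, hold=23.4793 ⇒ V=23.9338 exercise | (k=3,j=2): S=167.1294, K−S=0.0000, hold=2.6121 ⇒ V=2.6121 continue | (k=3,j=3): S=220.9372, K−S=0.0000, hold=0.0000 ⇒ V=0.0000 continue  boundary S*=126.4262
step 2: (k=2,j=0): S=109.9586, K−S=40.4014, hold=39.9469 ⇒ V=40.4014 exercise | (k=2,j=1): S=145.3600, K−S=5.0000, hold=13.7431 ⇒ V=13.7431 continue | (k=2,j=2): S=192.1590, K−S=0.0000, hold=1.3646 ⇒ V=1.3646 continue  boundary S*=109.9586
step 1: (k=1,j=0): S=126.4262, K−S=23.9338, hold=27.6284 ⇒ V=27.6284 continue | (k=1,j=1): S=167.1294, K−S=0.0000, hold=7.8272 ⇒ V=7.8272 continue  boundary S*=-
step 0: (k=0,j=0): S=145.3600, K−S=5.0000, hold=18.1481 ⇒ V=18.1481 continue  boundary S*=-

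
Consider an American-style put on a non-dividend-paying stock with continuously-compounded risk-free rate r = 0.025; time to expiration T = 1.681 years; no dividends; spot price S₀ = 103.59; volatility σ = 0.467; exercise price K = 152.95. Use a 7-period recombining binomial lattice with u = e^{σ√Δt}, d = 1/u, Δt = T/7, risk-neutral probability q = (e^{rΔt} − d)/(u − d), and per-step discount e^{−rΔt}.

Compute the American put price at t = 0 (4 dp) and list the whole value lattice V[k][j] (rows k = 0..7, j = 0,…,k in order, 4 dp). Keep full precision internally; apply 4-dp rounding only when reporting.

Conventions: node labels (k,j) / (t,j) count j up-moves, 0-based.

Δt=0.24014, u=1.25715, d=0.79545, q=0.45608, disc=e^(-rΔt)=0.99401
k=7 terminal: V=max(K-S,0) → 132.0763 119.9605 100.8122 70.5496 22.7214 0.0000 0.0000 0.0000
k=6: j=0 S=26.2414 intr=126.7086 cont=125.7931 V=126.7086[EX]; j=1 S=41.4729 intr=111.4771 cont=110.5616 V=111.4771[EX]; j=2 S=65.5452 intr=87.4048 cont=86.4893 V=87.4048[EX]; j=3 S=103.5900 intr=49.3600 cont=48.4445 V=49.3600[EX]; j=4 S=163.7174 intr=0.0000 cont=12.2847 V=12.2847[hold]; j=5 S=258.7449 intr=0.0000 cont=0.0000 V=0.0000[hold]; j=6 S=408.9297 intr=0.0000 cont=0.0000 V=0.0000[hold]
k=5: j=0 S=32.9895 intr=119.9605 cont=119.0450 V=119.9605[EX]; j=1 S=52.1378 intr=100.8122 cont=99.8967 V=100.8122[EX]; j=2 S=82.4004 intr=70.5496 cont=69.6341 V=70.5496[EX]; j=3 S=130.2286 intr=22.7214 cont=32.2565 V=32.2565[hold]; j=4 S=205.8180 intr=0.0000 cont=6.6419 V=6.6419[hold]; j=5 S=325.2821 intr=0.0000 cont=0.0000 V=0.0000[hold]
k=4: j=0 S=41.4729 intr=111.4771 cont=110.5616 V=111.4771[EX]; j=1 S=65.5452 intr=87.4048 cont=86.4893 V=87.4048[EX]; j=2 S=103.5900 intr=49.3600 cont=52.7672 V=52.7672[hold]; j=3 S=163.7174 intr=0.0000 cont=20.4511 V=20.4511[hold]; j=4 S=258.7449 intr=0.0000 cont=3.5911 V=3.5911[hold]
k=3: j=0 S=52.1378 intr=100.8122 cont=99.8967 V=100.8122[EX]; j=1 S=82.4004 intr=70.5496 cont=71.1788 V=71.1788[hold]; j=2 S=130.2286 intr=22.7214 cont=37.8010 V=37.8010[hold]; j=3 S=205.8180 intr=0.0000 cont=12.6852 V=12.6852[hold]
k=2: j=0 S=65.5452 intr=87.4048 cont=86.7745 V=87.4048[EX]; j=1 S=103.5900 intr=49.3600 cont=55.6209 V=55.6209[hold]; j=2 S=163.7174 intr=0.0000 cont=26.1885 V=26.1885[hold]
k=1: j=0 S=82.4004 intr=70.5496 cont=72.4725 V=72.4725[hold]; j=1 S=130.2286 intr=22.7214 cont=41.9449 V=41.9449[hold]
k=0: j=0 S=103.5900 intr=49.3600 cont=58.1991 V=58.1991[hold]

price = 58.1991
tree:
58.1991
72.4725 41.9449
87.4048 55.6209 26.1885
100.8122 71.1788 37.8010 12.6852
111.4771 87.4048 52.7672 20.4511 3.5911
119.9605 100.8122 70.5496 32.2565 6.6419 0.0000
126.7086 111.4771 87.4048 49.3600 12.2847 0.0000 0.0000
132.0763 119.9605 100.8122 70.5496 22.7214 0.0000 0.0000 0.0000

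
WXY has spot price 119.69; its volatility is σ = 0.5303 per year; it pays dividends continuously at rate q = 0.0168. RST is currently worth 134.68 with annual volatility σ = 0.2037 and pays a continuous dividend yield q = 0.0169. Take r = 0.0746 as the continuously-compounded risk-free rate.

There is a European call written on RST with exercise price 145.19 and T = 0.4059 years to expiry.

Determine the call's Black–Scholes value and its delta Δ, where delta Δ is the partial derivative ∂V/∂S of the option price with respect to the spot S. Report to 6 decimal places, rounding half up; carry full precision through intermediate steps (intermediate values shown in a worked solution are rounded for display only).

σ√T = 0.2037·√0.4059 = 0.129778
d₁ = (ln(S/K) + (r−q+σ²/2)T) / (σ√T) = (ln(134.68/145.19) + (0.0746−0.0169+0.2037²/2)·0.4059) / 0.129778 = (-0.075142 + 0.031842) / 0.129778 = -0.333648
d₂ = d₁ − σ√T = -0.333648 − 0.129778 = -0.463425
e^{−rT} = 0.970174
e^{−qT} = 0.993164
N(d₁) = 0.369323,  N(d₂) = 0.321530
Call price V = S·e^{−qT}·N(d₁) − K·e^{−rT}·N(d₂) = 49.400353 − 45.290525 = 4.109828
Δ = e^{−qT}·N(d₁) = 0.366798

price = 4.109828
Δ = 0.366798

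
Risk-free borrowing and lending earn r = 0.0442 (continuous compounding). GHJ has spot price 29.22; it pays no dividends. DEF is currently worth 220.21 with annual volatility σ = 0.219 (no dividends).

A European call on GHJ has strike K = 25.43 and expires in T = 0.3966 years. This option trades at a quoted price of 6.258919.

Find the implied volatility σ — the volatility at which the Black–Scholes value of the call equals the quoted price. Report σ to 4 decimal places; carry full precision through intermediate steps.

sigma = 0.5578

At σ = 0.5578 the Black–Scholes value reproduces the quote:
σ√T = 0.5578·√0.3966 = 0.351281
d₁ = (ln(S/K) + (r+σ²/2)T) / (σ√T) = (ln(29.22/25.43) + (0.0442+0.5578²/2)·0.3966) / 0.351281 = (0.138924 + 0.079229) / 0.351281 = 0.621020
d₂ = d₁ − σ√T = 0.621020 − 0.351281 = 0.269739
e^{−rT} = 0.982623
N(d₁) = 0.732707,  N(d₂) = 0.606320
V = S·N(d₁) − K·e^{−rT}·N(d₂) = 21.409696 − 15.150776 = 6.258919 (the quoted price), and the Black–Scholes price is strictly increasing in σ, so σ is unique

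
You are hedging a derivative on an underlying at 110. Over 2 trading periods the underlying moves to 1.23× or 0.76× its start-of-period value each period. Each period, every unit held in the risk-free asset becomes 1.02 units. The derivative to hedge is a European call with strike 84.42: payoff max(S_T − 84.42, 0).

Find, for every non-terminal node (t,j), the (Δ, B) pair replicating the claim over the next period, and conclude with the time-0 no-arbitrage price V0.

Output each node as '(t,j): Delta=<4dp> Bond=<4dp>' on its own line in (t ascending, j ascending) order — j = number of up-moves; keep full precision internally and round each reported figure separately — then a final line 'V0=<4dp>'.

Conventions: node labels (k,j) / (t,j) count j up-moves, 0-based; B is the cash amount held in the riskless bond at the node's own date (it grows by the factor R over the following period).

Arbitrage-free pricing uses the up-move probability p* = (R−d)/(u−d) = 0.5532, discounting each step at R = 1.02.
Payoffs at expiry: V(2,0)=0.0000, V(2,1)=18.4080, V(2,2)=81.9990
Node (1,0) S=83.6000: V=(p*·18.4080+(1−p*)·0.0000)/1.02=9.9835; Δ=(18.4080−0.0000)/(102.8280−63.5360)=0.4685; B=V−Δ·S=-29.1825
Node (1,1) S=135.3000: V=(p*·81.9990+(1−p*)·18.4080)/1.02=52.5353; Δ=(81.9990−18.4080)/(166.4190−102.8280)=1.0000; B=V−Δ·S=-82.7647
Node (0,0) S=110.0000: V=(p*·52.5353+(1−p*)·9.9835)/1.02=32.8655; Δ=(52.5353−9.9835)/(135.3000−83.6000)=0.8231; B=V−Δ·S=-57.6703
As a check, the time-0 holding Δ(0,0)·S0 + B(0,0) comes to 32.8655 — exactly V0.

(0,0): Delta=0.8231 Bond=-57.6703
(1,0): Delta=0.4685 Bond=-29.1825
(1,1): Delta=1.0000 Bond=-82.7647
V0=32.8655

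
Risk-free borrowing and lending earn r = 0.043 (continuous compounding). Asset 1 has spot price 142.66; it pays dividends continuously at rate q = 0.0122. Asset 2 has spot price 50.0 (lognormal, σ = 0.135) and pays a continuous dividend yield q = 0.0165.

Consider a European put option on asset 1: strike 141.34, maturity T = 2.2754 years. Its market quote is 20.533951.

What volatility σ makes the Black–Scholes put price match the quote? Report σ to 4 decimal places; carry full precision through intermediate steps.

sigma = 0.3205

At σ = 0.3205 the Black–Scholes value reproduces the quote:
σ√T = 0.3205·√2.2754 = 0.483456
d₁ = (ln(S/K) + (r−q+σ²/2)T) / (σ√T) = (ln(142.66/141.34) + (0.043−0.0122+0.3205²/2)·2.2754) / 0.483456 = (0.009296 + 0.186947) / 0.483456 = 0.405917
d₂ = d₁ − σ√T = 0.405917 − 0.483456 = -0.077539
e^{−rT} = 0.906792
e^{−qT} = 0.972622
N(−d₁) = 0.342402,  N(−d₂) = 0.530903
V = K·e^{−rT}·N(−d₂) − S·e^{−qT}·N(−d₁) = 68.043651 − 47.509700 = 20.533951 (matching the quote); vega is positive throughout, so no other σ reproduces this price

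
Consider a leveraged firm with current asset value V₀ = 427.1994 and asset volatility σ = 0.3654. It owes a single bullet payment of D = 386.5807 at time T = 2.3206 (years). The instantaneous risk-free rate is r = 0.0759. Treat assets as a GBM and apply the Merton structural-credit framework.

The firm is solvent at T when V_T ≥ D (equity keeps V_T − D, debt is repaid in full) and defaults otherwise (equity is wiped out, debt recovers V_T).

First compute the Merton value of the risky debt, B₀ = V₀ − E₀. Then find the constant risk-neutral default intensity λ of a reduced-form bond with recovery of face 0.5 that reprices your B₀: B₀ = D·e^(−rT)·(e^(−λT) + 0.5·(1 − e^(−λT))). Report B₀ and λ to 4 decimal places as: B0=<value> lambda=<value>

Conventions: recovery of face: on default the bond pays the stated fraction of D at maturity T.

B0=283.7202 lambda=0.1237

Equity is a call on the firm's assets struck at D = 386.5807:
d₁ = [ln(V₀/D) + (r + σ²/2)T] / (σ√T)
   = [ln(427.1994/386.5807) + (0.0759 + 0.5·0.3654²)·2.3206] / (0.3654·√2.3206)
   = [0.099910 + 0.331054] / 0.556633 = 0.774234
d₂ = d₁ − σ√T = 0.774234 − 0.556633 = 0.217601
N(d₁) = 0.780604,  N(d₂) = 0.586130,  e^(−rT) = 0.838506
E₀ = V₀·N(d₁) − D·e^(−rT)·N(d₂)
   = 427.1994·0.780604 − 386.5807·0.838506·0.586130 = 143.479249
B₀ = V₀ − E₀ = 427.1994 − 143.479249 = 283.720151
e^(−λT) = (B₀·e^(rT)/D − 0.5)/(1 − 0.5) = (283.7202·1.192597/386.5807 − 0.5)/0.5 = 0.75054754
λ = −ln(0.75054754)/2.3206 = 0.123654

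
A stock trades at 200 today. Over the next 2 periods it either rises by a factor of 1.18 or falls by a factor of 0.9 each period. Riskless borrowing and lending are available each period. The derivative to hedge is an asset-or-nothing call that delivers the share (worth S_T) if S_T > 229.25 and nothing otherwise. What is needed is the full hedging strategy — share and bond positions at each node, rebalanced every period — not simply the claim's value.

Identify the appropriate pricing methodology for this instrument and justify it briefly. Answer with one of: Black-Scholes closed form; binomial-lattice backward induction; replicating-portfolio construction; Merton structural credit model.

framework: replicating-portfolio construction

Key observation: a price alone would not answer the question — the per-node share/bond construction on the spot-200, 1.18/0.9 tree is required, and only the replicating-portfolio method yields it.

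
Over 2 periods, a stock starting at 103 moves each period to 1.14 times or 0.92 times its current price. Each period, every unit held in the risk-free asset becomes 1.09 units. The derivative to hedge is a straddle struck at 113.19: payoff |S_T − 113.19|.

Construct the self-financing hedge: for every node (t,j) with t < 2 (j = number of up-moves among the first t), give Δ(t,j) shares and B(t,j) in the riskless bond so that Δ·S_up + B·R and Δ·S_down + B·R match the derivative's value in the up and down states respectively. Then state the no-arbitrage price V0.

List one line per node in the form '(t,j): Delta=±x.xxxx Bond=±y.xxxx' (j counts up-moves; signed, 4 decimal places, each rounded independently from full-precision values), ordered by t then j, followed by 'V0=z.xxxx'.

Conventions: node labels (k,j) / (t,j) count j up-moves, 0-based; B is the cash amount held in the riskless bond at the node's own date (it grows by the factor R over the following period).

The replicating-portfolio and risk-neutral prices coincide; use p* = (1.09−0.92)/(1.14−0.92) = 0.7727 for the latter.
Expiry values: V(2,0)=26.0108, V(2,1)=5.1636, V(2,2)=20.6688
Node (1,0) S=94.7600: V=(p*·5.1636+(1−p*)·26.0108)/1.09=9.0840; Δ=(5.1636−26.0108)/(108.0264−87.1792)=-1.0000; B=V−Δ·S=103.8440
Node (1,1) S=117.4200: V=(p*·20.6688+(1−p*)·5.1636)/1.09=15.7293; Δ=(20.6688−5.1636)/(133.8588−108.0264)=0.6002; B=V−Δ·S=-54.7489
Node (0,0) S=103.0000: V=(p*·15.7293+(1−p*)·9.0840)/1.09=13.0449; Δ=(15.7293−9.0840)/(117.4200−94.7600)=0.2933; B=V−Δ·S=-17.1606
As a check, the time-0 holding Δ(0,0)·S0 + B(0,0) comes to 13.0449 — exactly V0.

(0,0): Delta=0.2933 Bond=-17.1606
(1,0): Delta=-1.0000 Bond=103.8440
(1,1): Delta=0.6002 Bond=-54.7489
V0=13.0449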